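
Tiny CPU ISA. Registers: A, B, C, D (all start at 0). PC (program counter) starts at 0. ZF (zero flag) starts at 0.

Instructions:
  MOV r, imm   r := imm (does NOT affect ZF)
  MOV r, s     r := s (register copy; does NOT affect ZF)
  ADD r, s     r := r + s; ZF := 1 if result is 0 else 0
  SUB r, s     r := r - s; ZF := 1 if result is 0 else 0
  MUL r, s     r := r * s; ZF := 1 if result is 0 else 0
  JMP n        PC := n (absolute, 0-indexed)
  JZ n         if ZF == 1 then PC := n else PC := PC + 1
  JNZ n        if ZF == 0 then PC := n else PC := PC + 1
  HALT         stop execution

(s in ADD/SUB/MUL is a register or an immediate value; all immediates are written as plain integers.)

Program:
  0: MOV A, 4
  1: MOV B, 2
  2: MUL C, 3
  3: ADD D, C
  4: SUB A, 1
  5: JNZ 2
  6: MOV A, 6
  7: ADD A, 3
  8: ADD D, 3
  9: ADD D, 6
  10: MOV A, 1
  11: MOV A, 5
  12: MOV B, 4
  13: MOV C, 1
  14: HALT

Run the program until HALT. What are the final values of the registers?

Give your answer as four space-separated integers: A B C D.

Answer: 5 4 1 9

Derivation:
Step 1: PC=0 exec 'MOV A, 4'. After: A=4 B=0 C=0 D=0 ZF=0 PC=1
Step 2: PC=1 exec 'MOV B, 2'. After: A=4 B=2 C=0 D=0 ZF=0 PC=2
Step 3: PC=2 exec 'MUL C, 3'. After: A=4 B=2 C=0 D=0 ZF=1 PC=3
Step 4: PC=3 exec 'ADD D, C'. After: A=4 B=2 C=0 D=0 ZF=1 PC=4
Step 5: PC=4 exec 'SUB A, 1'. After: A=3 B=2 C=0 D=0 ZF=0 PC=5
Step 6: PC=5 exec 'JNZ 2'. After: A=3 B=2 C=0 D=0 ZF=0 PC=2
Step 7: PC=2 exec 'MUL C, 3'. After: A=3 B=2 C=0 D=0 ZF=1 PC=3
Step 8: PC=3 exec 'ADD D, C'. After: A=3 B=2 C=0 D=0 ZF=1 PC=4
Step 9: PC=4 exec 'SUB A, 1'. After: A=2 B=2 C=0 D=0 ZF=0 PC=5
Step 10: PC=5 exec 'JNZ 2'. After: A=2 B=2 C=0 D=0 ZF=0 PC=2
Step 11: PC=2 exec 'MUL C, 3'. After: A=2 B=2 C=0 D=0 ZF=1 PC=3
Step 12: PC=3 exec 'ADD D, C'. After: A=2 B=2 C=0 D=0 ZF=1 PC=4
Step 13: PC=4 exec 'SUB A, 1'. After: A=1 B=2 C=0 D=0 ZF=0 PC=5
Step 14: PC=5 exec 'JNZ 2'. After: A=1 B=2 C=0 D=0 ZF=0 PC=2
Step 15: PC=2 exec 'MUL C, 3'. After: A=1 B=2 C=0 D=0 ZF=1 PC=3
Step 16: PC=3 exec 'ADD D, C'. After: A=1 B=2 C=0 D=0 ZF=1 PC=4
Step 17: PC=4 exec 'SUB A, 1'. After: A=0 B=2 C=0 D=0 ZF=1 PC=5
Step 18: PC=5 exec 'JNZ 2'. After: A=0 B=2 C=0 D=0 ZF=1 PC=6
Step 19: PC=6 exec 'MOV A, 6'. After: A=6 B=2 C=0 D=0 ZF=1 PC=7
Step 20: PC=7 exec 'ADD A, 3'. After: A=9 B=2 C=0 D=0 ZF=0 PC=8
Step 21: PC=8 exec 'ADD D, 3'. After: A=9 B=2 C=0 D=3 ZF=0 PC=9
Step 22: PC=9 exec 'ADD D, 6'. After: A=9 B=2 C=0 D=9 ZF=0 PC=10
Step 23: PC=10 exec 'MOV A, 1'. After: A=1 B=2 C=0 D=9 ZF=0 PC=11
Step 24: PC=11 exec 'MOV A, 5'. After: A=5 B=2 C=0 D=9 ZF=0 PC=12
Step 25: PC=12 exec 'MOV B, 4'. After: A=5 B=4 C=0 D=9 ZF=0 PC=13
Step 26: PC=13 exec 'MOV C, 1'. After: A=5 B=4 C=1 D=9 ZF=0 PC=14
Step 27: PC=14 exec 'HALT'. After: A=5 B=4 C=1 D=9 ZF=0 PC=14 HALTED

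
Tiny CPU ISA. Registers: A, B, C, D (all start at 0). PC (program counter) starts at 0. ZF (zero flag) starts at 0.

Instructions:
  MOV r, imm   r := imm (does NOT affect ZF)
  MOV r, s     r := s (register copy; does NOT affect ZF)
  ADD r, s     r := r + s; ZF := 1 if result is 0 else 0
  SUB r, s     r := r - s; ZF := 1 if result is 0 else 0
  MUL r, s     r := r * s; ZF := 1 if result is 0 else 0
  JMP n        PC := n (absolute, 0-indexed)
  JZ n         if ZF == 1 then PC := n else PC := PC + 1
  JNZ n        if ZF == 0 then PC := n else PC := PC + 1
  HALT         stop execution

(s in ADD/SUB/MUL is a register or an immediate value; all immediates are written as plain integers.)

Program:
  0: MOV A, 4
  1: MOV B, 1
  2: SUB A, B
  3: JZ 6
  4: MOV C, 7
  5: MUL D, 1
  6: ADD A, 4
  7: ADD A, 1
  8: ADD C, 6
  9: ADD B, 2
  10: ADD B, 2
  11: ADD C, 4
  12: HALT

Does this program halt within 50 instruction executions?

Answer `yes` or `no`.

Step 1: PC=0 exec 'MOV A, 4'. After: A=4 B=0 C=0 D=0 ZF=0 PC=1
Step 2: PC=1 exec 'MOV B, 1'. After: A=4 B=1 C=0 D=0 ZF=0 PC=2
Step 3: PC=2 exec 'SUB A, B'. After: A=3 B=1 C=0 D=0 ZF=0 PC=3
Step 4: PC=3 exec 'JZ 6'. After: A=3 B=1 C=0 D=0 ZF=0 PC=4
Step 5: PC=4 exec 'MOV C, 7'. After: A=3 B=1 C=7 D=0 ZF=0 PC=5
Step 6: PC=5 exec 'MUL D, 1'. After: A=3 B=1 C=7 D=0 ZF=1 PC=6
Step 7: PC=6 exec 'ADD A, 4'. After: A=7 B=1 C=7 D=0 ZF=0 PC=7
Step 8: PC=7 exec 'ADD A, 1'. After: A=8 B=1 C=7 D=0 ZF=0 PC=8
Step 9: PC=8 exec 'ADD C, 6'. After: A=8 B=1 C=13 D=0 ZF=0 PC=9
Step 10: PC=9 exec 'ADD B, 2'. After: A=8 B=3 C=13 D=0 ZF=0 PC=10
Step 11: PC=10 exec 'ADD B, 2'. After: A=8 B=5 C=13 D=0 ZF=0 PC=11
Step 12: PC=11 exec 'ADD C, 4'. After: A=8 B=5 C=17 D=0 ZF=0 PC=12
Step 13: PC=12 exec 'HALT'. After: A=8 B=5 C=17 D=0 ZF=0 PC=12 HALTED

Answer: yes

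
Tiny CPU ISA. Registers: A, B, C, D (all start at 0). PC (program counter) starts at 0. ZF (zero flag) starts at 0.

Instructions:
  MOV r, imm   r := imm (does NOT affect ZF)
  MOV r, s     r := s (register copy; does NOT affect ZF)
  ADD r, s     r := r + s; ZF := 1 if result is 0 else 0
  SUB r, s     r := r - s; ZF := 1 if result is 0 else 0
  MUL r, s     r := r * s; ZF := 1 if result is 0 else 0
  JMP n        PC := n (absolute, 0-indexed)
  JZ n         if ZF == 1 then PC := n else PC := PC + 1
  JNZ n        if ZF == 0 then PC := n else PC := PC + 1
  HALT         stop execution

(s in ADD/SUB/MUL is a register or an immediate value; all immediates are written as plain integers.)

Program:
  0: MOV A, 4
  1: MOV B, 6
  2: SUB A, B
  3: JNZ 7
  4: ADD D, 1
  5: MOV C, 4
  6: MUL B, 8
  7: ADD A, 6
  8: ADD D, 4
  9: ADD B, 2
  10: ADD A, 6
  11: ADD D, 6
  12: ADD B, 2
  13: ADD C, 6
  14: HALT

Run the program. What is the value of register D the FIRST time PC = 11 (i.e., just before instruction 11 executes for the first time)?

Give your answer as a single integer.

Step 1: PC=0 exec 'MOV A, 4'. After: A=4 B=0 C=0 D=0 ZF=0 PC=1
Step 2: PC=1 exec 'MOV B, 6'. After: A=4 B=6 C=0 D=0 ZF=0 PC=2
Step 3: PC=2 exec 'SUB A, B'. After: A=-2 B=6 C=0 D=0 ZF=0 PC=3
Step 4: PC=3 exec 'JNZ 7'. After: A=-2 B=6 C=0 D=0 ZF=0 PC=7
Step 5: PC=7 exec 'ADD A, 6'. After: A=4 B=6 C=0 D=0 ZF=0 PC=8
Step 6: PC=8 exec 'ADD D, 4'. After: A=4 B=6 C=0 D=4 ZF=0 PC=9
Step 7: PC=9 exec 'ADD B, 2'. After: A=4 B=8 C=0 D=4 ZF=0 PC=10
Step 8: PC=10 exec 'ADD A, 6'. After: A=10 B=8 C=0 D=4 ZF=0 PC=11
First time PC=11: D=4

4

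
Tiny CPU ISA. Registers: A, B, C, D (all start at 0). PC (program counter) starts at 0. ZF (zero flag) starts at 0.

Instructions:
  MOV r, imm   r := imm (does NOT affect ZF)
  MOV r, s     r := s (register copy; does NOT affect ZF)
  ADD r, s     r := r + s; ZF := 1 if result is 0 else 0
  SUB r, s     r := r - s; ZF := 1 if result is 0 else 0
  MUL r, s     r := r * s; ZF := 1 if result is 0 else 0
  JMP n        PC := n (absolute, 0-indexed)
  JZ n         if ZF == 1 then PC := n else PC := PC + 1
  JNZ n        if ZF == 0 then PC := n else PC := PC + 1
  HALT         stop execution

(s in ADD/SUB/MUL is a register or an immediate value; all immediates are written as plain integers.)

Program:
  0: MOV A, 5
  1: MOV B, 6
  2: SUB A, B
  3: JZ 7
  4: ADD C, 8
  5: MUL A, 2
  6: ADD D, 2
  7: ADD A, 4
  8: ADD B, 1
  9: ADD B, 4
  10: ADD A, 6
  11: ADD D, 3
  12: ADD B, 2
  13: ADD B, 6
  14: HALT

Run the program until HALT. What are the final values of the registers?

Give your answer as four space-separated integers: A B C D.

Answer: 8 19 8 5

Derivation:
Step 1: PC=0 exec 'MOV A, 5'. After: A=5 B=0 C=0 D=0 ZF=0 PC=1
Step 2: PC=1 exec 'MOV B, 6'. After: A=5 B=6 C=0 D=0 ZF=0 PC=2
Step 3: PC=2 exec 'SUB A, B'. After: A=-1 B=6 C=0 D=0 ZF=0 PC=3
Step 4: PC=3 exec 'JZ 7'. After: A=-1 B=6 C=0 D=0 ZF=0 PC=4
Step 5: PC=4 exec 'ADD C, 8'. After: A=-1 B=6 C=8 D=0 ZF=0 PC=5
Step 6: PC=5 exec 'MUL A, 2'. After: A=-2 B=6 C=8 D=0 ZF=0 PC=6
Step 7: PC=6 exec 'ADD D, 2'. After: A=-2 B=6 C=8 D=2 ZF=0 PC=7
Step 8: PC=7 exec 'ADD A, 4'. After: A=2 B=6 C=8 D=2 ZF=0 PC=8
Step 9: PC=8 exec 'ADD B, 1'. After: A=2 B=7 C=8 D=2 ZF=0 PC=9
Step 10: PC=9 exec 'ADD B, 4'. After: A=2 B=11 C=8 D=2 ZF=0 PC=10
Step 11: PC=10 exec 'ADD A, 6'. After: A=8 B=11 C=8 D=2 ZF=0 PC=11
Step 12: PC=11 exec 'ADD D, 3'. After: A=8 B=11 C=8 D=5 ZF=0 PC=12
Step 13: PC=12 exec 'ADD B, 2'. After: A=8 B=13 C=8 D=5 ZF=0 PC=13
Step 14: PC=13 exec 'ADD B, 6'. After: A=8 B=19 C=8 D=5 ZF=0 PC=14
Step 15: PC=14 exec 'HALT'. After: A=8 B=19 C=8 D=5 ZF=0 PC=14 HALTED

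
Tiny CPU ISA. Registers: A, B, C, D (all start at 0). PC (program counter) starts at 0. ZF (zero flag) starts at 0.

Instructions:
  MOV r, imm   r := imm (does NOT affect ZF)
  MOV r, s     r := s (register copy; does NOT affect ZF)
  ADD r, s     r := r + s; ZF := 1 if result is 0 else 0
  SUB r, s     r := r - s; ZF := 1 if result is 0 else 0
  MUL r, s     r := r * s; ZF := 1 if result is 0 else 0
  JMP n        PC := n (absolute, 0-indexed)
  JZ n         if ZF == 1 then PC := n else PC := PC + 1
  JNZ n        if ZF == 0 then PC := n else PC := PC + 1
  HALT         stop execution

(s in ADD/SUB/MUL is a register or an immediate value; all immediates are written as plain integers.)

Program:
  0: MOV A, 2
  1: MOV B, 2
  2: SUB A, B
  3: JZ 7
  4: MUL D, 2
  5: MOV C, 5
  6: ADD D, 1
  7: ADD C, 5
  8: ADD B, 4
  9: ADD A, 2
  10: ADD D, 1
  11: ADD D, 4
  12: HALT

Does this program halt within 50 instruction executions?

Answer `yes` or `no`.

Step 1: PC=0 exec 'MOV A, 2'. After: A=2 B=0 C=0 D=0 ZF=0 PC=1
Step 2: PC=1 exec 'MOV B, 2'. After: A=2 B=2 C=0 D=0 ZF=0 PC=2
Step 3: PC=2 exec 'SUB A, B'. After: A=0 B=2 C=0 D=0 ZF=1 PC=3
Step 4: PC=3 exec 'JZ 7'. After: A=0 B=2 C=0 D=0 ZF=1 PC=7
Step 5: PC=7 exec 'ADD C, 5'. After: A=0 B=2 C=5 D=0 ZF=0 PC=8
Step 6: PC=8 exec 'ADD B, 4'. After: A=0 B=6 C=5 D=0 ZF=0 PC=9
Step 7: PC=9 exec 'ADD A, 2'. After: A=2 B=6 C=5 D=0 ZF=0 PC=10
Step 8: PC=10 exec 'ADD D, 1'. After: A=2 B=6 C=5 D=1 ZF=0 PC=11
Step 9: PC=11 exec 'ADD D, 4'. After: A=2 B=6 C=5 D=5 ZF=0 PC=12
Step 10: PC=12 exec 'HALT'. After: A=2 B=6 C=5 D=5 ZF=0 PC=12 HALTED

Answer: yes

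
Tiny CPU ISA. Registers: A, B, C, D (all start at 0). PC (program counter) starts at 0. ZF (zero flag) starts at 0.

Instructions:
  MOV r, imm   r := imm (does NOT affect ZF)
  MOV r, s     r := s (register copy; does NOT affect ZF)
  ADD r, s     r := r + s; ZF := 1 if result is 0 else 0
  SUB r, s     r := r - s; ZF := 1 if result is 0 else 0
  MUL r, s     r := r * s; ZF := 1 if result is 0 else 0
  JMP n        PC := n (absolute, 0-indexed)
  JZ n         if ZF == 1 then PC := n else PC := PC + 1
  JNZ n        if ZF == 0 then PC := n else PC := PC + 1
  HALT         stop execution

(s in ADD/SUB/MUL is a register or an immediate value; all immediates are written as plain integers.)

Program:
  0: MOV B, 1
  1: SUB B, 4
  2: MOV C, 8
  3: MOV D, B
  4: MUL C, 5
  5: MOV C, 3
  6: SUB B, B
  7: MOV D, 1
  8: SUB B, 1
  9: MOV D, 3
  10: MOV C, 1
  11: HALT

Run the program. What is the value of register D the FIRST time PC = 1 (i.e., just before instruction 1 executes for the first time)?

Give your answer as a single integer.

Step 1: PC=0 exec 'MOV B, 1'. After: A=0 B=1 C=0 D=0 ZF=0 PC=1
First time PC=1: D=0

0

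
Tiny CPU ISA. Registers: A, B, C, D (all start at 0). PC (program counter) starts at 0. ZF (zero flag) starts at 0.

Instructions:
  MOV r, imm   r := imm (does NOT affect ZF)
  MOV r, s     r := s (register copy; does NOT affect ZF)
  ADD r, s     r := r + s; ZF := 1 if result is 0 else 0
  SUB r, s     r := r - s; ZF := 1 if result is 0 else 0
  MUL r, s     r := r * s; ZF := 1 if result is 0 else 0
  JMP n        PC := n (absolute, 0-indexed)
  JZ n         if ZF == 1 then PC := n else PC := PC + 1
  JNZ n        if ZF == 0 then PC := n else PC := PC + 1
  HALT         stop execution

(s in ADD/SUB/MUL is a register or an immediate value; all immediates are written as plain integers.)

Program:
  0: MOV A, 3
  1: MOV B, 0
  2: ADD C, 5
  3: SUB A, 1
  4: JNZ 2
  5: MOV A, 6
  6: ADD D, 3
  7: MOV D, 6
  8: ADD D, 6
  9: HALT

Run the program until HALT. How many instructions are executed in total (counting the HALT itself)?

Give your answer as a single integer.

Step 1: PC=0 exec 'MOV A, 3'. After: A=3 B=0 C=0 D=0 ZF=0 PC=1
Step 2: PC=1 exec 'MOV B, 0'. After: A=3 B=0 C=0 D=0 ZF=0 PC=2
Step 3: PC=2 exec 'ADD C, 5'. After: A=3 B=0 C=5 D=0 ZF=0 PC=3
Step 4: PC=3 exec 'SUB A, 1'. After: A=2 B=0 C=5 D=0 ZF=0 PC=4
Step 5: PC=4 exec 'JNZ 2'. After: A=2 B=0 C=5 D=0 ZF=0 PC=2
Step 6: PC=2 exec 'ADD C, 5'. After: A=2 B=0 C=10 D=0 ZF=0 PC=3
Step 7: PC=3 exec 'SUB A, 1'. After: A=1 B=0 C=10 D=0 ZF=0 PC=4
Step 8: PC=4 exec 'JNZ 2'. After: A=1 B=0 C=10 D=0 ZF=0 PC=2
Step 9: PC=2 exec 'ADD C, 5'. After: A=1 B=0 C=15 D=0 ZF=0 PC=3
Step 10: PC=3 exec 'SUB A, 1'. After: A=0 B=0 C=15 D=0 ZF=1 PC=4
Step 11: PC=4 exec 'JNZ 2'. After: A=0 B=0 C=15 D=0 ZF=1 PC=5
Step 12: PC=5 exec 'MOV A, 6'. After: A=6 B=0 C=15 D=0 ZF=1 PC=6
Step 13: PC=6 exec 'ADD D, 3'. After: A=6 B=0 C=15 D=3 ZF=0 PC=7
Step 14: PC=7 exec 'MOV D, 6'. After: A=6 B=0 C=15 D=6 ZF=0 PC=8
Step 15: PC=8 exec 'ADD D, 6'. After: A=6 B=0 C=15 D=12 ZF=0 PC=9
Step 16: PC=9 exec 'HALT'. After: A=6 B=0 C=15 D=12 ZF=0 PC=9 HALTED
Total instructions executed: 16

Answer: 16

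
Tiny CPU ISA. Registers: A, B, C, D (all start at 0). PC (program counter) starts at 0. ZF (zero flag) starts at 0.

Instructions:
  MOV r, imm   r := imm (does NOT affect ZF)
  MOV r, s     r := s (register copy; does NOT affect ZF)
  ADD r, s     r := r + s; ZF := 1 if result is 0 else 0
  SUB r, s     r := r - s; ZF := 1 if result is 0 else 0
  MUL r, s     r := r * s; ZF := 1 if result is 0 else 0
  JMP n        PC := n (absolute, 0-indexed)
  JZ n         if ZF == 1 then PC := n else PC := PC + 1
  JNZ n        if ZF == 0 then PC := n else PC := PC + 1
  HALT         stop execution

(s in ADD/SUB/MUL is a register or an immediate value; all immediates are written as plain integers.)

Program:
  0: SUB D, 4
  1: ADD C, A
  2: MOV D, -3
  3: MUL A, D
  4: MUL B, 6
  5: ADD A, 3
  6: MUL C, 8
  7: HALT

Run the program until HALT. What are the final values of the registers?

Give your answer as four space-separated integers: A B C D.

Answer: 3 0 0 -3

Derivation:
Step 1: PC=0 exec 'SUB D, 4'. After: A=0 B=0 C=0 D=-4 ZF=0 PC=1
Step 2: PC=1 exec 'ADD C, A'. After: A=0 B=0 C=0 D=-4 ZF=1 PC=2
Step 3: PC=2 exec 'MOV D, -3'. After: A=0 B=0 C=0 D=-3 ZF=1 PC=3
Step 4: PC=3 exec 'MUL A, D'. After: A=0 B=0 C=0 D=-3 ZF=1 PC=4
Step 5: PC=4 exec 'MUL B, 6'. After: A=0 B=0 C=0 D=-3 ZF=1 PC=5
Step 6: PC=5 exec 'ADD A, 3'. After: A=3 B=0 C=0 D=-3 ZF=0 PC=6
Step 7: PC=6 exec 'MUL C, 8'. After: A=3 B=0 C=0 D=-3 ZF=1 PC=7
Step 8: PC=7 exec 'HALT'. After: A=3 B=0 C=0 D=-3 ZF=1 PC=7 HALTED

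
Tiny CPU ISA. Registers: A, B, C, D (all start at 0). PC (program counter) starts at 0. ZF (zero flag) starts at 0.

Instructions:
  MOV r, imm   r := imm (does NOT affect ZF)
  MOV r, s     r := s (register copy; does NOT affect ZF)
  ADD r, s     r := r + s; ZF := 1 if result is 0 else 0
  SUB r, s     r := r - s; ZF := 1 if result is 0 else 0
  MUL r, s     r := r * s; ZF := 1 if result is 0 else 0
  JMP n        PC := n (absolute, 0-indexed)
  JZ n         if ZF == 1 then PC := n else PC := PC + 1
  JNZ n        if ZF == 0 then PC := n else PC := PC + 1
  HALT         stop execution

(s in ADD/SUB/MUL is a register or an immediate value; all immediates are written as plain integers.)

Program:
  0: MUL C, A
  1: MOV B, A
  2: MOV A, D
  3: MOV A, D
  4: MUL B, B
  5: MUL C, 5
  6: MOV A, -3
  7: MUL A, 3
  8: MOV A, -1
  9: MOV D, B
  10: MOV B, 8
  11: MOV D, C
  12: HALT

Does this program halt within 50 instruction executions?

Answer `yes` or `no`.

Step 1: PC=0 exec 'MUL C, A'. After: A=0 B=0 C=0 D=0 ZF=1 PC=1
Step 2: PC=1 exec 'MOV B, A'. After: A=0 B=0 C=0 D=0 ZF=1 PC=2
Step 3: PC=2 exec 'MOV A, D'. After: A=0 B=0 C=0 D=0 ZF=1 PC=3
Step 4: PC=3 exec 'MOV A, D'. After: A=0 B=0 C=0 D=0 ZF=1 PC=4
Step 5: PC=4 exec 'MUL B, B'. After: A=0 B=0 C=0 D=0 ZF=1 PC=5
Step 6: PC=5 exec 'MUL C, 5'. After: A=0 B=0 C=0 D=0 ZF=1 PC=6
Step 7: PC=6 exec 'MOV A, -3'. After: A=-3 B=0 C=0 D=0 ZF=1 PC=7
Step 8: PC=7 exec 'MUL A, 3'. After: A=-9 B=0 C=0 D=0 ZF=0 PC=8
Step 9: PC=8 exec 'MOV A, -1'. After: A=-1 B=0 C=0 D=0 ZF=0 PC=9
Step 10: PC=9 exec 'MOV D, B'. After: A=-1 B=0 C=0 D=0 ZF=0 PC=10
Step 11: PC=10 exec 'MOV B, 8'. After: A=-1 B=8 C=0 D=0 ZF=0 PC=11
Step 12: PC=11 exec 'MOV D, C'. After: A=-1 B=8 C=0 D=0 ZF=0 PC=12
Step 13: PC=12 exec 'HALT'. After: A=-1 B=8 C=0 D=0 ZF=0 PC=12 HALTED

Answer: yes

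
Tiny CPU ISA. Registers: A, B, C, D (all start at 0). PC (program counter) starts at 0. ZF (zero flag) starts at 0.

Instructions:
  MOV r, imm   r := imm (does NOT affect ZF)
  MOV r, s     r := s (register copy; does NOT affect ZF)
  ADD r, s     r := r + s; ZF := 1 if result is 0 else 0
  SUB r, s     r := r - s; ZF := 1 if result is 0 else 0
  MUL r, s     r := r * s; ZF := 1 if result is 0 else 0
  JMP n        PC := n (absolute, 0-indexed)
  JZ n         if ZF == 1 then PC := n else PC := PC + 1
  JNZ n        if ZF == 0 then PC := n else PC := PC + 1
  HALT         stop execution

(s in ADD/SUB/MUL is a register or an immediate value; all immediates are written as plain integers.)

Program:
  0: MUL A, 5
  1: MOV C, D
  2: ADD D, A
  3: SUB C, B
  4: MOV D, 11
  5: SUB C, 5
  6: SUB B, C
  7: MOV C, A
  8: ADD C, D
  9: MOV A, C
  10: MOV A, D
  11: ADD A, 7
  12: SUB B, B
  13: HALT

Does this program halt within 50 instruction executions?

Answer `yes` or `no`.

Answer: yes

Derivation:
Step 1: PC=0 exec 'MUL A, 5'. After: A=0 B=0 C=0 D=0 ZF=1 PC=1
Step 2: PC=1 exec 'MOV C, D'. After: A=0 B=0 C=0 D=0 ZF=1 PC=2
Step 3: PC=2 exec 'ADD D, A'. After: A=0 B=0 C=0 D=0 ZF=1 PC=3
Step 4: PC=3 exec 'SUB C, B'. After: A=0 B=0 C=0 D=0 ZF=1 PC=4
Step 5: PC=4 exec 'MOV D, 11'. After: A=0 B=0 C=0 D=11 ZF=1 PC=5
Step 6: PC=5 exec 'SUB C, 5'. After: A=0 B=0 C=-5 D=11 ZF=0 PC=6
Step 7: PC=6 exec 'SUB B, C'. After: A=0 B=5 C=-5 D=11 ZF=0 PC=7
Step 8: PC=7 exec 'MOV C, A'. After: A=0 B=5 C=0 D=11 ZF=0 PC=8
Step 9: PC=8 exec 'ADD C, D'. After: A=0 B=5 C=11 D=11 ZF=0 PC=9
Step 10: PC=9 exec 'MOV A, C'. After: A=11 B=5 C=11 D=11 ZF=0 PC=10
Step 11: PC=10 exec 'MOV A, D'. After: A=11 B=5 C=11 D=11 ZF=0 PC=11
Step 12: PC=11 exec 'ADD A, 7'. After: A=18 B=5 C=11 D=11 ZF=0 PC=12
Step 13: PC=12 exec 'SUB B, B'. After: A=18 B=0 C=11 D=11 ZF=1 PC=13
Step 14: PC=13 exec 'HALT'. After: A=18 B=0 C=11 D=11 ZF=1 PC=13 HALTED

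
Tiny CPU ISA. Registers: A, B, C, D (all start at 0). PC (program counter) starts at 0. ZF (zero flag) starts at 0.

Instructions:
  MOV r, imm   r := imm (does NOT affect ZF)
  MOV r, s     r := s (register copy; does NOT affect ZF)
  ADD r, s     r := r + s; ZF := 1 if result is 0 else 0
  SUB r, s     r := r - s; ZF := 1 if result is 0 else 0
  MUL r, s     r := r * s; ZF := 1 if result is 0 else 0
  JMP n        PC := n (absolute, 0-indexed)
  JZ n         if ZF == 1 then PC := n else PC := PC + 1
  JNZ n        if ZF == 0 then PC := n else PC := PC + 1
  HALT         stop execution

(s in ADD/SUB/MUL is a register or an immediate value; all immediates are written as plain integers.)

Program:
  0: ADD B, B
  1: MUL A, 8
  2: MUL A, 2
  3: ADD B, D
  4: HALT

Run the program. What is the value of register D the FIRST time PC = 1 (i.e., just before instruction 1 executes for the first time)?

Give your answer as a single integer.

Step 1: PC=0 exec 'ADD B, B'. After: A=0 B=0 C=0 D=0 ZF=1 PC=1
First time PC=1: D=0

0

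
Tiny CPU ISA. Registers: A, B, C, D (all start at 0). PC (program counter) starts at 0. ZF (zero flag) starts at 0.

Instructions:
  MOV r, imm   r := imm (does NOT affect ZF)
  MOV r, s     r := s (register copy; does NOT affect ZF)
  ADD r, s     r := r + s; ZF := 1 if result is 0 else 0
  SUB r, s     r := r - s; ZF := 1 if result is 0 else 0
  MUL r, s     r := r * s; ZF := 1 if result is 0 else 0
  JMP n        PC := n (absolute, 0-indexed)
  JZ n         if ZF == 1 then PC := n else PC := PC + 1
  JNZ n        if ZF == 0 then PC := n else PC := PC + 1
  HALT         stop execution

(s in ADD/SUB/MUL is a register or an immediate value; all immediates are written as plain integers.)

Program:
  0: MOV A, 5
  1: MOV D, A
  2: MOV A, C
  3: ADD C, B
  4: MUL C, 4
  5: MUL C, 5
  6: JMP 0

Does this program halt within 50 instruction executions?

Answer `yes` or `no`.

Answer: no

Derivation:
Step 1: PC=0 exec 'MOV A, 5'. After: A=5 B=0 C=0 D=0 ZF=0 PC=1
Step 2: PC=1 exec 'MOV D, A'. After: A=5 B=0 C=0 D=5 ZF=0 PC=2
Step 3: PC=2 exec 'MOV A, C'. After: A=0 B=0 C=0 D=5 ZF=0 PC=3
Step 4: PC=3 exec 'ADD C, B'. After: A=0 B=0 C=0 D=5 ZF=1 PC=4
Step 5: PC=4 exec 'MUL C, 4'. After: A=0 B=0 C=0 D=5 ZF=1 PC=5
Step 6: PC=5 exec 'MUL C, 5'. After: A=0 B=0 C=0 D=5 ZF=1 PC=6
Step 7: PC=6 exec 'JMP 0'. After: A=0 B=0 C=0 D=5 ZF=1 PC=0
Step 8: PC=0 exec 'MOV A, 5'. After: A=5 B=0 C=0 D=5 ZF=1 PC=1
Step 9: PC=1 exec 'MOV D, A'. After: A=5 B=0 C=0 D=5 ZF=1 PC=2
Step 10: PC=2 exec 'MOV A, C'. After: A=0 B=0 C=0 D=5 ZF=1 PC=3
Step 11: PC=3 exec 'ADD C, B'. After: A=0 B=0 C=0 D=5 ZF=1 PC=4
State after step 11 equals state after step 4: the program is in a cycle of length 7 and will never halt.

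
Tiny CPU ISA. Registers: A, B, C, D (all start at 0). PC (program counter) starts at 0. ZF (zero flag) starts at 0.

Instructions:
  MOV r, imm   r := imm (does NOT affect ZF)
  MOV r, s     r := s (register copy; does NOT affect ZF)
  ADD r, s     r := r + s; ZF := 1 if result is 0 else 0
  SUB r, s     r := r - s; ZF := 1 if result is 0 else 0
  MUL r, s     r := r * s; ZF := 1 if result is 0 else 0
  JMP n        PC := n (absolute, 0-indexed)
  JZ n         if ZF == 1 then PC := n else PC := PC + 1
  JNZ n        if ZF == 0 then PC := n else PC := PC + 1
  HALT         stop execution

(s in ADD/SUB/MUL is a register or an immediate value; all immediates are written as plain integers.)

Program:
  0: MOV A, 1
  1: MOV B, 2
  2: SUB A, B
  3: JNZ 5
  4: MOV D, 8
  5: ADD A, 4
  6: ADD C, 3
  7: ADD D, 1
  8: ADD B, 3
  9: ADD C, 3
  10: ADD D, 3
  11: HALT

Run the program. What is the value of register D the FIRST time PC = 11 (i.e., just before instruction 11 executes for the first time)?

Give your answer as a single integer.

Step 1: PC=0 exec 'MOV A, 1'. After: A=1 B=0 C=0 D=0 ZF=0 PC=1
Step 2: PC=1 exec 'MOV B, 2'. After: A=1 B=2 C=0 D=0 ZF=0 PC=2
Step 3: PC=2 exec 'SUB A, B'. After: A=-1 B=2 C=0 D=0 ZF=0 PC=3
Step 4: PC=3 exec 'JNZ 5'. After: A=-1 B=2 C=0 D=0 ZF=0 PC=5
Step 5: PC=5 exec 'ADD A, 4'. After: A=3 B=2 C=0 D=0 ZF=0 PC=6
Step 6: PC=6 exec 'ADD C, 3'. After: A=3 B=2 C=3 D=0 ZF=0 PC=7
Step 7: PC=7 exec 'ADD D, 1'. After: A=3 B=2 C=3 D=1 ZF=0 PC=8
Step 8: PC=8 exec 'ADD B, 3'. After: A=3 B=5 C=3 D=1 ZF=0 PC=9
Step 9: PC=9 exec 'ADD C, 3'. After: A=3 B=5 C=6 D=1 ZF=0 PC=10
Step 10: PC=10 exec 'ADD D, 3'. After: A=3 B=5 C=6 D=4 ZF=0 PC=11
First time PC=11: D=4

4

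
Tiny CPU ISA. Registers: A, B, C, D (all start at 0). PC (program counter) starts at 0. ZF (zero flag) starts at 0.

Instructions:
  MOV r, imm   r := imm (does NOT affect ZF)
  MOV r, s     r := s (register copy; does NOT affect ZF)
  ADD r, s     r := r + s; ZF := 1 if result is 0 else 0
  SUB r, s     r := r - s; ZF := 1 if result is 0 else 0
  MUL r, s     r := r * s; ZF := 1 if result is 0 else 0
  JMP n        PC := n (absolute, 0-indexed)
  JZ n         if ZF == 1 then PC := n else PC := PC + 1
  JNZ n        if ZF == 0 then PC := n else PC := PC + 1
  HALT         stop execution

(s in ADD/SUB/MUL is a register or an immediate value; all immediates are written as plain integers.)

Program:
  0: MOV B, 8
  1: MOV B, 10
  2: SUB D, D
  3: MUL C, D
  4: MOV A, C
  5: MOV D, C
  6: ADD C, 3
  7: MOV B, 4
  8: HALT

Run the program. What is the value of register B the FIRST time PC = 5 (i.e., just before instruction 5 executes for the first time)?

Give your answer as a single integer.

Step 1: PC=0 exec 'MOV B, 8'. After: A=0 B=8 C=0 D=0 ZF=0 PC=1
Step 2: PC=1 exec 'MOV B, 10'. After: A=0 B=10 C=0 D=0 ZF=0 PC=2
Step 3: PC=2 exec 'SUB D, D'. After: A=0 B=10 C=0 D=0 ZF=1 PC=3
Step 4: PC=3 exec 'MUL C, D'. After: A=0 B=10 C=0 D=0 ZF=1 PC=4
Step 5: PC=4 exec 'MOV A, C'. After: A=0 B=10 C=0 D=0 ZF=1 PC=5
First time PC=5: B=10

10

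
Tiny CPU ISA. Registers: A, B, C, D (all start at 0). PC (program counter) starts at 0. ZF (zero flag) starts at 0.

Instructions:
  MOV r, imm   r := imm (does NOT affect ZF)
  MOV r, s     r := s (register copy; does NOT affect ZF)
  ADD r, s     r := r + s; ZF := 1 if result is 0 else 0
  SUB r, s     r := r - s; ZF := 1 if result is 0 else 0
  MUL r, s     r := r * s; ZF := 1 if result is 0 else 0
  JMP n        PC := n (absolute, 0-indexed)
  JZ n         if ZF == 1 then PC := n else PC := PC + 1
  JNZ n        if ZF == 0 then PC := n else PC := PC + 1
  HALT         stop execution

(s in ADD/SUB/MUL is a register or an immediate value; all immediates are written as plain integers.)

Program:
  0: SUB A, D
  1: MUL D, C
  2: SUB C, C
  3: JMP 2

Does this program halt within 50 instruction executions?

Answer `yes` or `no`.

Answer: no

Derivation:
Step 1: PC=0 exec 'SUB A, D'. After: A=0 B=0 C=0 D=0 ZF=1 PC=1
Step 2: PC=1 exec 'MUL D, C'. After: A=0 B=0 C=0 D=0 ZF=1 PC=2
Step 3: PC=2 exec 'SUB C, C'. After: A=0 B=0 C=0 D=0 ZF=1 PC=3
Step 4: PC=3 exec 'JMP 2'. After: A=0 B=0 C=0 D=0 ZF=1 PC=2
State after step 4 equals state after step 2: the program is in a cycle of length 2 and will never halt.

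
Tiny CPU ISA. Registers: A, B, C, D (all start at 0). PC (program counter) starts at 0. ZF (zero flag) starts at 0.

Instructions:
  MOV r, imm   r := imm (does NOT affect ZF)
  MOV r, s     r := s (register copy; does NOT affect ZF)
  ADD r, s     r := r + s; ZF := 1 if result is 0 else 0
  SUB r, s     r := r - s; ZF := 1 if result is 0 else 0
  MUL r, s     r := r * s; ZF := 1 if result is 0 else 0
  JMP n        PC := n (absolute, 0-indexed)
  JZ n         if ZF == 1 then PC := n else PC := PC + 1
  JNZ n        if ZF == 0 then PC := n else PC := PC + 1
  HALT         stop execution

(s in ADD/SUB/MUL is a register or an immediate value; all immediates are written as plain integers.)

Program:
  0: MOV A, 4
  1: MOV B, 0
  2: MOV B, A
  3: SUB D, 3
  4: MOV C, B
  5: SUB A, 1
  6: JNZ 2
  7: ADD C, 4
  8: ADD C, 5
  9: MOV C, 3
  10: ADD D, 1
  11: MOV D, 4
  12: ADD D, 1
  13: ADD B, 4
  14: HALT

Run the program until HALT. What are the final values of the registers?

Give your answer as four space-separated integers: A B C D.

Step 1: PC=0 exec 'MOV A, 4'. After: A=4 B=0 C=0 D=0 ZF=0 PC=1
Step 2: PC=1 exec 'MOV B, 0'. After: A=4 B=0 C=0 D=0 ZF=0 PC=2
Step 3: PC=2 exec 'MOV B, A'. After: A=4 B=4 C=0 D=0 ZF=0 PC=3
Step 4: PC=3 exec 'SUB D, 3'. After: A=4 B=4 C=0 D=-3 ZF=0 PC=4
Step 5: PC=4 exec 'MOV C, B'. After: A=4 B=4 C=4 D=-3 ZF=0 PC=5
Step 6: PC=5 exec 'SUB A, 1'. After: A=3 B=4 C=4 D=-3 ZF=0 PC=6
Step 7: PC=6 exec 'JNZ 2'. After: A=3 B=4 C=4 D=-3 ZF=0 PC=2
Step 8: PC=2 exec 'MOV B, A'. After: A=3 B=3 C=4 D=-3 ZF=0 PC=3
Step 9: PC=3 exec 'SUB D, 3'. After: A=3 B=3 C=4 D=-6 ZF=0 PC=4
Step 10: PC=4 exec 'MOV C, B'. After: A=3 B=3 C=3 D=-6 ZF=0 PC=5
Step 11: PC=5 exec 'SUB A, 1'. After: A=2 B=3 C=3 D=-6 ZF=0 PC=6
Step 12: PC=6 exec 'JNZ 2'. After: A=2 B=3 C=3 D=-6 ZF=0 PC=2
Step 13: PC=2 exec 'MOV B, A'. After: A=2 B=2 C=3 D=-6 ZF=0 PC=3
Step 14: PC=3 exec 'SUB D, 3'. After: A=2 B=2 C=3 D=-9 ZF=0 PC=4
Step 15: PC=4 exec 'MOV C, B'. After: A=2 B=2 C=2 D=-9 ZF=0 PC=5
Step 16: PC=5 exec 'SUB A, 1'. After: A=1 B=2 C=2 D=-9 ZF=0 PC=6
Step 17: PC=6 exec 'JNZ 2'. After: A=1 B=2 C=2 D=-9 ZF=0 PC=2
Step 18: PC=2 exec 'MOV B, A'. After: A=1 B=1 C=2 D=-9 ZF=0 PC=3
Step 19: PC=3 exec 'SUB D, 3'. After: A=1 B=1 C=2 D=-12 ZF=0 PC=4
Step 20: PC=4 exec 'MOV C, B'. After: A=1 B=1 C=1 D=-12 ZF=0 PC=5
Step 21: PC=5 exec 'SUB A, 1'. After: A=0 B=1 C=1 D=-12 ZF=1 PC=6
Step 22: PC=6 exec 'JNZ 2'. After: A=0 B=1 C=1 D=-12 ZF=1 PC=7
Step 23: PC=7 exec 'ADD C, 4'. After: A=0 B=1 C=5 D=-12 ZF=0 PC=8
Step 24: PC=8 exec 'ADD C, 5'. After: A=0 B=1 C=10 D=-12 ZF=0 PC=9
Step 25: PC=9 exec 'MOV C, 3'. After: A=0 B=1 C=3 D=-12 ZF=0 PC=10
Step 26: PC=10 exec 'ADD D, 1'. After: A=0 B=1 C=3 D=-11 ZF=0 PC=11
Step 27: PC=11 exec 'MOV D, 4'. After: A=0 B=1 C=3 D=4 ZF=0 PC=12
Step 28: PC=12 exec 'ADD D, 1'. After: A=0 B=1 C=3 D=5 ZF=0 PC=13
Step 29: PC=13 exec 'ADD B, 4'. After: A=0 B=5 C=3 D=5 ZF=0 PC=14
Step 30: PC=14 exec 'HALT'. After: A=0 B=5 C=3 D=5 ZF=0 PC=14 HALTED

Answer: 0 5 3 5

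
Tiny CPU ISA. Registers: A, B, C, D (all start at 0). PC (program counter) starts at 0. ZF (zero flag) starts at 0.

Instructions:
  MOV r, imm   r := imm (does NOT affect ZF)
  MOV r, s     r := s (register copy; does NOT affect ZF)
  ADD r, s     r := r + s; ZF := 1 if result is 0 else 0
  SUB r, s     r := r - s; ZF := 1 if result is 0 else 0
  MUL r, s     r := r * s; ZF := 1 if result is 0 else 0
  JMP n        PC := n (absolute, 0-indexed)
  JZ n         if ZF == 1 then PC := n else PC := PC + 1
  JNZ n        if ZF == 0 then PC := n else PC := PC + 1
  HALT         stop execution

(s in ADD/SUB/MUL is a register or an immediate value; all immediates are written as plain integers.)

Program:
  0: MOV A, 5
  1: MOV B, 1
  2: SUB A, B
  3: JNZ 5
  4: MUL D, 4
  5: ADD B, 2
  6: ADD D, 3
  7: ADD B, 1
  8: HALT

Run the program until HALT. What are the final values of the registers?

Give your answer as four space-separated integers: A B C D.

Answer: 4 4 0 3

Derivation:
Step 1: PC=0 exec 'MOV A, 5'. After: A=5 B=0 C=0 D=0 ZF=0 PC=1
Step 2: PC=1 exec 'MOV B, 1'. After: A=5 B=1 C=0 D=0 ZF=0 PC=2
Step 3: PC=2 exec 'SUB A, B'. After: A=4 B=1 C=0 D=0 ZF=0 PC=3
Step 4: PC=3 exec 'JNZ 5'. After: A=4 B=1 C=0 D=0 ZF=0 PC=5
Step 5: PC=5 exec 'ADD B, 2'. After: A=4 B=3 C=0 D=0 ZF=0 PC=6
Step 6: PC=6 exec 'ADD D, 3'. After: A=4 B=3 C=0 D=3 ZF=0 PC=7
Step 7: PC=7 exec 'ADD B, 1'. After: A=4 B=4 C=0 D=3 ZF=0 PC=8
Step 8: PC=8 exec 'HALT'. After: A=4 B=4 C=0 D=3 ZF=0 PC=8 HALTED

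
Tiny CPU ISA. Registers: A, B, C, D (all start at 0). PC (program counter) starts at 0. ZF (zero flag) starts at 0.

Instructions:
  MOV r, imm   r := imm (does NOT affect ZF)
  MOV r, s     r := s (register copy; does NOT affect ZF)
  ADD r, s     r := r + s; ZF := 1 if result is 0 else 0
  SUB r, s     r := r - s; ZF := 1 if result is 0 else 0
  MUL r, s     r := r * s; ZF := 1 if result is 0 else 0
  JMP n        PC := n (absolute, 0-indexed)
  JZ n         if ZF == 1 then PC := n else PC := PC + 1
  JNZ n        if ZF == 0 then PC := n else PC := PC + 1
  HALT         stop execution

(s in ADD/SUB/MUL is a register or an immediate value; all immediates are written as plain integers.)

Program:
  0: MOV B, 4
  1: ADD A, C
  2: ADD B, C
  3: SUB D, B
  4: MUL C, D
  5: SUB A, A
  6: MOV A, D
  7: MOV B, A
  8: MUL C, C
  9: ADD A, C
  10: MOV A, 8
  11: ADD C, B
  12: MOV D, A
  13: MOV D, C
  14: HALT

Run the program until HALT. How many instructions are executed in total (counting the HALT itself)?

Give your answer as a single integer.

Step 1: PC=0 exec 'MOV B, 4'. After: A=0 B=4 C=0 D=0 ZF=0 PC=1
Step 2: PC=1 exec 'ADD A, C'. After: A=0 B=4 C=0 D=0 ZF=1 PC=2
Step 3: PC=2 exec 'ADD B, C'. After: A=0 B=4 C=0 D=0 ZF=0 PC=3
Step 4: PC=3 exec 'SUB D, B'. After: A=0 B=4 C=0 D=-4 ZF=0 PC=4
Step 5: PC=4 exec 'MUL C, D'. After: A=0 B=4 C=0 D=-4 ZF=1 PC=5
Step 6: PC=5 exec 'SUB A, A'. After: A=0 B=4 C=0 D=-4 ZF=1 PC=6
Step 7: PC=6 exec 'MOV A, D'. After: A=-4 B=4 C=0 D=-4 ZF=1 PC=7
Step 8: PC=7 exec 'MOV B, A'. After: A=-4 B=-4 C=0 D=-4 ZF=1 PC=8
Step 9: PC=8 exec 'MUL C, C'. After: A=-4 B=-4 C=0 D=-4 ZF=1 PC=9
Step 10: PC=9 exec 'ADD A, C'. After: A=-4 B=-4 C=0 D=-4 ZF=0 PC=10
Step 11: PC=10 exec 'MOV A, 8'. After: A=8 B=-4 C=0 D=-4 ZF=0 PC=11
Step 12: PC=11 exec 'ADD C, B'. After: A=8 B=-4 C=-4 D=-4 ZF=0 PC=12
Step 13: PC=12 exec 'MOV D, A'. After: A=8 B=-4 C=-4 D=8 ZF=0 PC=13
Step 14: PC=13 exec 'MOV D, C'. After: A=8 B=-4 C=-4 D=-4 ZF=0 PC=14
Step 15: PC=14 exec 'HALT'. After: A=8 B=-4 C=-4 D=-4 ZF=0 PC=14 HALTED
Total instructions executed: 15

Answer: 15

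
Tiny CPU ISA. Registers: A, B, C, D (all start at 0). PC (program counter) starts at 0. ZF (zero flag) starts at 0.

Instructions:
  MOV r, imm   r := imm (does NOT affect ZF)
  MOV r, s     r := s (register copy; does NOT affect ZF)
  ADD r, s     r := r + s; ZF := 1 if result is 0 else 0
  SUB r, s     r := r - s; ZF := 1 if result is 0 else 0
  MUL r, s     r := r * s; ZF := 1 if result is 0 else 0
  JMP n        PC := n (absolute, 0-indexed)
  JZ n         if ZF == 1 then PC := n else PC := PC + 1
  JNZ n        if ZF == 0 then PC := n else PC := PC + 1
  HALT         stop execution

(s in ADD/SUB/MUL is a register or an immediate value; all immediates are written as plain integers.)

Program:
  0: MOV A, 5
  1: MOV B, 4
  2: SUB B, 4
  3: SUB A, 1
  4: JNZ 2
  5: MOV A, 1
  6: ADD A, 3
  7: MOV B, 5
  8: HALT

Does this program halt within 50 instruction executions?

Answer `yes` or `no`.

Step 1: PC=0 exec 'MOV A, 5'. After: A=5 B=0 C=0 D=0 ZF=0 PC=1
Step 2: PC=1 exec 'MOV B, 4'. After: A=5 B=4 C=0 D=0 ZF=0 PC=2
Step 3: PC=2 exec 'SUB B, 4'. After: A=5 B=0 C=0 D=0 ZF=1 PC=3
Step 4: PC=3 exec 'SUB A, 1'. After: A=4 B=0 C=0 D=0 ZF=0 PC=4
Step 5: PC=4 exec 'JNZ 2'. After: A=4 B=0 C=0 D=0 ZF=0 PC=2
Step 6: PC=2 exec 'SUB B, 4'. After: A=4 B=-4 C=0 D=0 ZF=0 PC=3
Step 7: PC=3 exec 'SUB A, 1'. After: A=3 B=-4 C=0 D=0 ZF=0 PC=4
Step 8: PC=4 exec 'JNZ 2'. After: A=3 B=-4 C=0 D=0 ZF=0 PC=2
Step 9: PC=2 exec 'SUB B, 4'. After: A=3 B=-8 C=0 D=0 ZF=0 PC=3
Step 10: PC=3 exec 'SUB A, 1'. After: A=2 B=-8 C=0 D=0 ZF=0 PC=4
Step 11: PC=4 exec 'JNZ 2'. After: A=2 B=-8 C=0 D=0 ZF=0 PC=2
Step 12: PC=2 exec 'SUB B, 4'. After: A=2 B=-12 C=0 D=0 ZF=0 PC=3
Step 13: PC=3 exec 'SUB A, 1'. After: A=1 B=-12 C=0 D=0 ZF=0 PC=4
Step 14: PC=4 exec 'JNZ 2'. After: A=1 B=-12 C=0 D=0 ZF=0 PC=2
Step 15: PC=2 exec 'SUB B, 4'. After: A=1 B=-16 C=0 D=0 ZF=0 PC=3
Step 16: PC=3 exec 'SUB A, 1'. After: A=0 B=-16 C=0 D=0 ZF=1 PC=4
Step 17: PC=4 exec 'JNZ 2'. After: A=0 B=-16 C=0 D=0 ZF=1 PC=5
Step 18: PC=5 exec 'MOV A, 1'. After: A=1 B=-16 C=0 D=0 ZF=1 PC=6
Step 19: PC=6 exec 'ADD A, 3'. After: A=4 B=-16 C=0 D=0 ZF=0 PC=7
Step 20: PC=7 exec 'MOV B, 5'. After: A=4 B=5 C=0 D=0 ZF=0 PC=8
Step 21: PC=8 exec 'HALT'. After: A=4 B=5 C=0 D=0 ZF=0 PC=8 HALTED

Answer: yes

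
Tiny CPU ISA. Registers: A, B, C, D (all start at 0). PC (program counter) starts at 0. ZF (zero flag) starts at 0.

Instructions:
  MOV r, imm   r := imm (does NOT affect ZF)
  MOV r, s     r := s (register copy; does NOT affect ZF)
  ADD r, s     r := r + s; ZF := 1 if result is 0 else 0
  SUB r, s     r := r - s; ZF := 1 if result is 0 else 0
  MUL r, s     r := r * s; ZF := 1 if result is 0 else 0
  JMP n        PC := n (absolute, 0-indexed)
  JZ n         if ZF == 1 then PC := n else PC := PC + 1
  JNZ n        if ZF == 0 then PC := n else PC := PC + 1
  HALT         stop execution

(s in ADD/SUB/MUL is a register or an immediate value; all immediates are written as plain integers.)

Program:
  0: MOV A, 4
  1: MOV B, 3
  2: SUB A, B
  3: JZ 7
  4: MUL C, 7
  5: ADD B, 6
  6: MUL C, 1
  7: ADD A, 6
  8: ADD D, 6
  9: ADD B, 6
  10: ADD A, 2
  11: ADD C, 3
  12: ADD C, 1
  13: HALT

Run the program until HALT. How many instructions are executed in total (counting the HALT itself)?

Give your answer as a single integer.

Step 1: PC=0 exec 'MOV A, 4'. After: A=4 B=0 C=0 D=0 ZF=0 PC=1
Step 2: PC=1 exec 'MOV B, 3'. After: A=4 B=3 C=0 D=0 ZF=0 PC=2
Step 3: PC=2 exec 'SUB A, B'. After: A=1 B=3 C=0 D=0 ZF=0 PC=3
Step 4: PC=3 exec 'JZ 7'. After: A=1 B=3 C=0 D=0 ZF=0 PC=4
Step 5: PC=4 exec 'MUL C, 7'. After: A=1 B=3 C=0 D=0 ZF=1 PC=5
Step 6: PC=5 exec 'ADD B, 6'. After: A=1 B=9 C=0 D=0 ZF=0 PC=6
Step 7: PC=6 exec 'MUL C, 1'. After: A=1 B=9 C=0 D=0 ZF=1 PC=7
Step 8: PC=7 exec 'ADD A, 6'. After: A=7 B=9 C=0 D=0 ZF=0 PC=8
Step 9: PC=8 exec 'ADD D, 6'. After: A=7 B=9 C=0 D=6 ZF=0 PC=9
Step 10: PC=9 exec 'ADD B, 6'. After: A=7 B=15 C=0 D=6 ZF=0 PC=10
Step 11: PC=10 exec 'ADD A, 2'. After: A=9 B=15 C=0 D=6 ZF=0 PC=11
Step 12: PC=11 exec 'ADD C, 3'. After: A=9 B=15 C=3 D=6 ZF=0 PC=12
Step 13: PC=12 exec 'ADD C, 1'. After: A=9 B=15 C=4 D=6 ZF=0 PC=13
Step 14: PC=13 exec 'HALT'. After: A=9 B=15 C=4 D=6 ZF=0 PC=13 HALTED
Total instructions executed: 14

Answer: 14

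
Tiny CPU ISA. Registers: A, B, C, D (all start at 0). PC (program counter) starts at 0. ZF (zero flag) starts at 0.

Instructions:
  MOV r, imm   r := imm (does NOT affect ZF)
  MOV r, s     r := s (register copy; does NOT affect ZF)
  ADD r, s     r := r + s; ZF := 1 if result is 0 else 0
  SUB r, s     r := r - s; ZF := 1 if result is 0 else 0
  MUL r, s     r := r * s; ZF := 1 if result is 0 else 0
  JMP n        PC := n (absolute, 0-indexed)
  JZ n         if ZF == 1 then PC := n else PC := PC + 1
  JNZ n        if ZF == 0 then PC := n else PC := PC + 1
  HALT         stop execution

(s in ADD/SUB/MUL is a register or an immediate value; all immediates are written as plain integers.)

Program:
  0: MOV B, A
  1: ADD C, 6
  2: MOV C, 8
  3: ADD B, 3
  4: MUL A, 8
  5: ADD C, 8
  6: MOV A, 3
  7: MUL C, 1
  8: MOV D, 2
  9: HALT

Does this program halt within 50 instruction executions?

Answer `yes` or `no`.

Step 1: PC=0 exec 'MOV B, A'. After: A=0 B=0 C=0 D=0 ZF=0 PC=1
Step 2: PC=1 exec 'ADD C, 6'. After: A=0 B=0 C=6 D=0 ZF=0 PC=2
Step 3: PC=2 exec 'MOV C, 8'. After: A=0 B=0 C=8 D=0 ZF=0 PC=3
Step 4: PC=3 exec 'ADD B, 3'. After: A=0 B=3 C=8 D=0 ZF=0 PC=4
Step 5: PC=4 exec 'MUL A, 8'. After: A=0 B=3 C=8 D=0 ZF=1 PC=5
Step 6: PC=5 exec 'ADD C, 8'. After: A=0 B=3 C=16 D=0 ZF=0 PC=6
Step 7: PC=6 exec 'MOV A, 3'. After: A=3 B=3 C=16 D=0 ZF=0 PC=7
Step 8: PC=7 exec 'MUL C, 1'. After: A=3 B=3 C=16 D=0 ZF=0 PC=8
Step 9: PC=8 exec 'MOV D, 2'. After: A=3 B=3 C=16 D=2 ZF=0 PC=9
Step 10: PC=9 exec 'HALT'. After: A=3 B=3 C=16 D=2 ZF=0 PC=9 HALTED

Answer: yes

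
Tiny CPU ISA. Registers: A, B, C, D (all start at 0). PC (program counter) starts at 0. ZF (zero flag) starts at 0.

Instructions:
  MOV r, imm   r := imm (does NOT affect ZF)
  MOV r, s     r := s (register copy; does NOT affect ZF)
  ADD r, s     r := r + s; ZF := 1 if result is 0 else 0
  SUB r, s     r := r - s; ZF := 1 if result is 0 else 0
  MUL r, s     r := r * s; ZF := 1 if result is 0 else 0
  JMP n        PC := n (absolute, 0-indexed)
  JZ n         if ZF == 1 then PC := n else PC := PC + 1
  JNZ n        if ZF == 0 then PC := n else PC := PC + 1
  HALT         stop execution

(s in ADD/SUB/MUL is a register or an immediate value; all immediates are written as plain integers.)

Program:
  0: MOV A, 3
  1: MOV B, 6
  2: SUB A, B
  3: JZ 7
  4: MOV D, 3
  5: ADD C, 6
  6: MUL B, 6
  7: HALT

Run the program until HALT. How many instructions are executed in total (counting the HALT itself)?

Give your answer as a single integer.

Answer: 8

Derivation:
Step 1: PC=0 exec 'MOV A, 3'. After: A=3 B=0 C=0 D=0 ZF=0 PC=1
Step 2: PC=1 exec 'MOV B, 6'. After: A=3 B=6 C=0 D=0 ZF=0 PC=2
Step 3: PC=2 exec 'SUB A, B'. After: A=-3 B=6 C=0 D=0 ZF=0 PC=3
Step 4: PC=3 exec 'JZ 7'. After: A=-3 B=6 C=0 D=0 ZF=0 PC=4
Step 5: PC=4 exec 'MOV D, 3'. After: A=-3 B=6 C=0 D=3 ZF=0 PC=5
Step 6: PC=5 exec 'ADD C, 6'. After: A=-3 B=6 C=6 D=3 ZF=0 PC=6
Step 7: PC=6 exec 'MUL B, 6'. After: A=-3 B=36 C=6 D=3 ZF=0 PC=7
Step 8: PC=7 exec 'HALT'. After: A=-3 B=36 C=6 D=3 ZF=0 PC=7 HALTED
Total instructions executed: 8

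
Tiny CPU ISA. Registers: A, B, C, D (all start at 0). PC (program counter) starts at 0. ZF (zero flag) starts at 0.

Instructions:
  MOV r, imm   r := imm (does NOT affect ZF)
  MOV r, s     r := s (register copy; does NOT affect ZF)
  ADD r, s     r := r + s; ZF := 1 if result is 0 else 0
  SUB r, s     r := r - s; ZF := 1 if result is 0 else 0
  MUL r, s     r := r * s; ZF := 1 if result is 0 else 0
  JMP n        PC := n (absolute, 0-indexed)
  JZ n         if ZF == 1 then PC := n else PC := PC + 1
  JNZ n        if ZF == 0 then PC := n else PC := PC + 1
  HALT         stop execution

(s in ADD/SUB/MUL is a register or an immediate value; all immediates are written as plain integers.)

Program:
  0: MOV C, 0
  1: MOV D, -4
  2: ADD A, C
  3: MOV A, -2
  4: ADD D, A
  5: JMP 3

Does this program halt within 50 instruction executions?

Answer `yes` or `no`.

Step 1: PC=0 exec 'MOV C, 0'. After: A=0 B=0 C=0 D=0 ZF=0 PC=1
Step 2: PC=1 exec 'MOV D, -4'. After: A=0 B=0 C=0 D=-4 ZF=0 PC=2
Step 3: PC=2 exec 'ADD A, C'. After: A=0 B=0 C=0 D=-4 ZF=1 PC=3
Step 4: PC=3 exec 'MOV A, -2'. After: A=-2 B=0 C=0 D=-4 ZF=1 PC=4
Step 5: PC=4 exec 'ADD D, A'. After: A=-2 B=0 C=0 D=-6 ZF=0 PC=5
Step 6: PC=5 exec 'JMP 3'. After: A=-2 B=0 C=0 D=-6 ZF=0 PC=3
Step 7: PC=3 exec 'MOV A, -2'. After: A=-2 B=0 C=0 D=-6 ZF=0 PC=4
Step 8: PC=4 exec 'ADD D, A'. After: A=-2 B=0 C=0 D=-8 ZF=0 PC=5
Step 9: PC=5 exec 'JMP 3'. After: A=-2 B=0 C=0 D=-8 ZF=0 PC=3
Step 10: PC=3 exec 'MOV A, -2'. After: A=-2 B=0 C=0 D=-8 ZF=0 PC=4
Step 11: PC=4 exec 'ADD D, A'. After: A=-2 B=0 C=0 D=-10 ZF=0 PC=5
Step 12: PC=5 exec 'JMP 3'. After: A=-2 B=0 C=0 D=-10 ZF=0 PC=3
Step 13: PC=3 exec 'MOV A, -2'. After: A=-2 B=0 C=0 D=-10 ZF=0 PC=4
Step 14: PC=4 exec 'ADD D, A'. After: A=-2 B=0 C=0 D=-12 ZF=0 PC=5
Step 15: PC=5 exec 'JMP 3'. After: A=-2 B=0 C=0 D=-12 ZF=0 PC=3
After 50 steps: not halted. PC revisits the same instructions with no path to HALT; will never halt.

Answer: no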